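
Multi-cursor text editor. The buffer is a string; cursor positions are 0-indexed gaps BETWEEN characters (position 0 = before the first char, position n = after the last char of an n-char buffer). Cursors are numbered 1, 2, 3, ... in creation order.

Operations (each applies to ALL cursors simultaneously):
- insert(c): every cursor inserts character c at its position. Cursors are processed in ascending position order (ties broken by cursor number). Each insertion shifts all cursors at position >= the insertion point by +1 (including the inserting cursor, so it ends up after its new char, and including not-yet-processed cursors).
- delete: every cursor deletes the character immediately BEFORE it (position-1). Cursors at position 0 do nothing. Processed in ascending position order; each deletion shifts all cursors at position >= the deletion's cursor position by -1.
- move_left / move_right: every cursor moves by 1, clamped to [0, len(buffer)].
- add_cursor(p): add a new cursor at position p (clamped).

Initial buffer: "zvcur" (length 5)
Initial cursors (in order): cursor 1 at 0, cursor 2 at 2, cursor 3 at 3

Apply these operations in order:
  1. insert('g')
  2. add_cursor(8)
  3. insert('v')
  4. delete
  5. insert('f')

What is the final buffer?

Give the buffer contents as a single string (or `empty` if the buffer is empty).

Answer: gfzvgfcgfurf

Derivation:
After op 1 (insert('g')): buffer="gzvgcgur" (len 8), cursors c1@1 c2@4 c3@6, authorship 1..2.3..
After op 2 (add_cursor(8)): buffer="gzvgcgur" (len 8), cursors c1@1 c2@4 c3@6 c4@8, authorship 1..2.3..
After op 3 (insert('v')): buffer="gvzvgvcgvurv" (len 12), cursors c1@2 c2@6 c3@9 c4@12, authorship 11..22.33..4
After op 4 (delete): buffer="gzvgcgur" (len 8), cursors c1@1 c2@4 c3@6 c4@8, authorship 1..2.3..
After op 5 (insert('f')): buffer="gfzvgfcgfurf" (len 12), cursors c1@2 c2@6 c3@9 c4@12, authorship 11..22.33..4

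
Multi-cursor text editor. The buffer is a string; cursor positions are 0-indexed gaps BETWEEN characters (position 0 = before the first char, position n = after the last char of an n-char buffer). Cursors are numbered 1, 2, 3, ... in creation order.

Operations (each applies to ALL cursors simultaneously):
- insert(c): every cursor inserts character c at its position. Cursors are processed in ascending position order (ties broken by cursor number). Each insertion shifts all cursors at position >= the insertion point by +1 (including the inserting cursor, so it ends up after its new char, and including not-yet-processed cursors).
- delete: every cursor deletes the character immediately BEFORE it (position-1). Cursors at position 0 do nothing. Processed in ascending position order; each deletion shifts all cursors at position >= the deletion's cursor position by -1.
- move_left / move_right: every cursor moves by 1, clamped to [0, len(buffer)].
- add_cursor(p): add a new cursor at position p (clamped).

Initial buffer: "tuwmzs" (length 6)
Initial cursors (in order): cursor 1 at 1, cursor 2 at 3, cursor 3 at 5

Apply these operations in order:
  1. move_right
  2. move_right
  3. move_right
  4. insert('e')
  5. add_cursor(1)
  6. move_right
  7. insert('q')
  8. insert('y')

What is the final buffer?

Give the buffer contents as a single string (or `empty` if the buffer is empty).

Answer: tuqywmezqyseeqqyy

Derivation:
After op 1 (move_right): buffer="tuwmzs" (len 6), cursors c1@2 c2@4 c3@6, authorship ......
After op 2 (move_right): buffer="tuwmzs" (len 6), cursors c1@3 c2@5 c3@6, authorship ......
After op 3 (move_right): buffer="tuwmzs" (len 6), cursors c1@4 c2@6 c3@6, authorship ......
After op 4 (insert('e')): buffer="tuwmezsee" (len 9), cursors c1@5 c2@9 c3@9, authorship ....1..23
After op 5 (add_cursor(1)): buffer="tuwmezsee" (len 9), cursors c4@1 c1@5 c2@9 c3@9, authorship ....1..23
After op 6 (move_right): buffer="tuwmezsee" (len 9), cursors c4@2 c1@6 c2@9 c3@9, authorship ....1..23
After op 7 (insert('q')): buffer="tuqwmezqseeqq" (len 13), cursors c4@3 c1@8 c2@13 c3@13, authorship ..4..1.1.2323
After op 8 (insert('y')): buffer="tuqywmezqyseeqqyy" (len 17), cursors c4@4 c1@10 c2@17 c3@17, authorship ..44..1.11.232323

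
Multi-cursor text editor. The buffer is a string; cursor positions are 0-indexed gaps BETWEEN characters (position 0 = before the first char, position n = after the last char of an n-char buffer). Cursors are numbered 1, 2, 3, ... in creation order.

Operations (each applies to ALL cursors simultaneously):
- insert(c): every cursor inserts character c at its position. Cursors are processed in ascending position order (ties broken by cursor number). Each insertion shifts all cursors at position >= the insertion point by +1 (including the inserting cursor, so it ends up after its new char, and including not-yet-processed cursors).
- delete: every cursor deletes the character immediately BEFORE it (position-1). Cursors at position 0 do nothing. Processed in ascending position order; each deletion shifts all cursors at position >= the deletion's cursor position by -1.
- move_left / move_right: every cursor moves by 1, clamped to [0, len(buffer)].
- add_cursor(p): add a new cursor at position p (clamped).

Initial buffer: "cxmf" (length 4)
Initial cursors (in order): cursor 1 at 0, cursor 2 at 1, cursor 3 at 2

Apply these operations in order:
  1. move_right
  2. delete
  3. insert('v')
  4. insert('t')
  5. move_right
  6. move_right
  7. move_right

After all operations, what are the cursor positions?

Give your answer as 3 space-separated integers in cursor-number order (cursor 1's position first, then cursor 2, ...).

After op 1 (move_right): buffer="cxmf" (len 4), cursors c1@1 c2@2 c3@3, authorship ....
After op 2 (delete): buffer="f" (len 1), cursors c1@0 c2@0 c3@0, authorship .
After op 3 (insert('v')): buffer="vvvf" (len 4), cursors c1@3 c2@3 c3@3, authorship 123.
After op 4 (insert('t')): buffer="vvvtttf" (len 7), cursors c1@6 c2@6 c3@6, authorship 123123.
After op 5 (move_right): buffer="vvvtttf" (len 7), cursors c1@7 c2@7 c3@7, authorship 123123.
After op 6 (move_right): buffer="vvvtttf" (len 7), cursors c1@7 c2@7 c3@7, authorship 123123.
After op 7 (move_right): buffer="vvvtttf" (len 7), cursors c1@7 c2@7 c3@7, authorship 123123.

Answer: 7 7 7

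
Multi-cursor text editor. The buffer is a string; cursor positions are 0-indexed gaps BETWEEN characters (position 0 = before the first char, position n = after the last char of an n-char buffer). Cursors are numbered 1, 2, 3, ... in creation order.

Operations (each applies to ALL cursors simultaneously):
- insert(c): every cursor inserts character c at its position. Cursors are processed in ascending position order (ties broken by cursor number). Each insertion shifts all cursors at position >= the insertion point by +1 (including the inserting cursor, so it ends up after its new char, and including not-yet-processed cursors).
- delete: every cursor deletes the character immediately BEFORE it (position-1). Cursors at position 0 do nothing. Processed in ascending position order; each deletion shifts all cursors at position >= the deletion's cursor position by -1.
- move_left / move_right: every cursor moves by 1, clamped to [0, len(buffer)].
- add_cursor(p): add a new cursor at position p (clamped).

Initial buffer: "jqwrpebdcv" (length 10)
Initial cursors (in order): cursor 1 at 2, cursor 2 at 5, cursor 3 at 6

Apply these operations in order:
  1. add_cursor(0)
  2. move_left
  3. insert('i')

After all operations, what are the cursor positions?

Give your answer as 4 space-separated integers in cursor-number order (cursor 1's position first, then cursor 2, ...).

Answer: 3 7 9 1

Derivation:
After op 1 (add_cursor(0)): buffer="jqwrpebdcv" (len 10), cursors c4@0 c1@2 c2@5 c3@6, authorship ..........
After op 2 (move_left): buffer="jqwrpebdcv" (len 10), cursors c4@0 c1@1 c2@4 c3@5, authorship ..........
After op 3 (insert('i')): buffer="ijiqwripiebdcv" (len 14), cursors c4@1 c1@3 c2@7 c3@9, authorship 4.1...2.3.....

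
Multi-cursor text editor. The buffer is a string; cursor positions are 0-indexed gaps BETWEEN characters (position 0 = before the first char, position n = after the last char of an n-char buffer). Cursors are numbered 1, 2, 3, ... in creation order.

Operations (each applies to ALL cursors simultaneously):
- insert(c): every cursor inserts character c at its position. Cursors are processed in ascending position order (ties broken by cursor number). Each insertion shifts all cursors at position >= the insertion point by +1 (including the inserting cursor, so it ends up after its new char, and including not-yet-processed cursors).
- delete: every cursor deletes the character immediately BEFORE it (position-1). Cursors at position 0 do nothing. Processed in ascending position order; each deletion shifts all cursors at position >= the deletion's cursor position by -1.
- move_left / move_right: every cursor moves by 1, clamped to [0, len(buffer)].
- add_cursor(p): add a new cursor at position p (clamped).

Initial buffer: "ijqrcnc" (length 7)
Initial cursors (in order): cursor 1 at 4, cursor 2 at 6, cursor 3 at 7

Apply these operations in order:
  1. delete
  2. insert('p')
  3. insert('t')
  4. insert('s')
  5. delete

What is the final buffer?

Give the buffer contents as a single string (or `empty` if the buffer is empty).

Answer: ijqptcpptt

Derivation:
After op 1 (delete): buffer="ijqc" (len 4), cursors c1@3 c2@4 c3@4, authorship ....
After op 2 (insert('p')): buffer="ijqpcpp" (len 7), cursors c1@4 c2@7 c3@7, authorship ...1.23
After op 3 (insert('t')): buffer="ijqptcpptt" (len 10), cursors c1@5 c2@10 c3@10, authorship ...11.2323
After op 4 (insert('s')): buffer="ijqptscppttss" (len 13), cursors c1@6 c2@13 c3@13, authorship ...111.232323
After op 5 (delete): buffer="ijqptcpptt" (len 10), cursors c1@5 c2@10 c3@10, authorship ...11.2323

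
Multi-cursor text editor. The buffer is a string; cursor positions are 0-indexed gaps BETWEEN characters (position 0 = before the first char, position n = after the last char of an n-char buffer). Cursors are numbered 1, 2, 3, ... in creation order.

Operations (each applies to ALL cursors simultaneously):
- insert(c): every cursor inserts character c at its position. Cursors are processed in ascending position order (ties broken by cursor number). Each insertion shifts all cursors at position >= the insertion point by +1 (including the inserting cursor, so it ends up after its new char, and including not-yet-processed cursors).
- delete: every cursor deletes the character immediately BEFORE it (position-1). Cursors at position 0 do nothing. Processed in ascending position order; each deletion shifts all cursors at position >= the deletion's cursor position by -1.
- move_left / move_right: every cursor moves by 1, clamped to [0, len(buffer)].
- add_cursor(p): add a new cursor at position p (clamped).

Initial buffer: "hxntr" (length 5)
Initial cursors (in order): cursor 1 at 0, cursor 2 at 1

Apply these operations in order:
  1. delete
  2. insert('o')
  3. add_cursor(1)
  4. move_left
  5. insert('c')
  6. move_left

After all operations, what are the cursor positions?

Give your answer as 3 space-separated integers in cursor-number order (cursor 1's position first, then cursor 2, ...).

After op 1 (delete): buffer="xntr" (len 4), cursors c1@0 c2@0, authorship ....
After op 2 (insert('o')): buffer="ooxntr" (len 6), cursors c1@2 c2@2, authorship 12....
After op 3 (add_cursor(1)): buffer="ooxntr" (len 6), cursors c3@1 c1@2 c2@2, authorship 12....
After op 4 (move_left): buffer="ooxntr" (len 6), cursors c3@0 c1@1 c2@1, authorship 12....
After op 5 (insert('c')): buffer="coccoxntr" (len 9), cursors c3@1 c1@4 c2@4, authorship 31122....
After op 6 (move_left): buffer="coccoxntr" (len 9), cursors c3@0 c1@3 c2@3, authorship 31122....

Answer: 3 3 0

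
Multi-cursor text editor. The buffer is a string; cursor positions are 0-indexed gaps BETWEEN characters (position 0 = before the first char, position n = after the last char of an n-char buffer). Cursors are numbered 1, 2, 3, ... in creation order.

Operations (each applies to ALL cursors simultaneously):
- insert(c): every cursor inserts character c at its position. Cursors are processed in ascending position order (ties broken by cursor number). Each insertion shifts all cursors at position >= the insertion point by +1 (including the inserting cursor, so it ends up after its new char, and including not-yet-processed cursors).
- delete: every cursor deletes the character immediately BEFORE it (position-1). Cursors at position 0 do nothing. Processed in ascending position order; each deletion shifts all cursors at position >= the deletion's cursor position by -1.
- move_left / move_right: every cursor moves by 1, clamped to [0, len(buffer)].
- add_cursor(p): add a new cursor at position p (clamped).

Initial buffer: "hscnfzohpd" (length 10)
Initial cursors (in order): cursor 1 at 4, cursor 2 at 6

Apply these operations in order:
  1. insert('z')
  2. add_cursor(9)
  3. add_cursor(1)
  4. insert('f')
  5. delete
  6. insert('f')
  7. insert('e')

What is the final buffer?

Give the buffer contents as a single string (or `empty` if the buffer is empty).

Answer: hfescnzfefzzfeofehpd

Derivation:
After op 1 (insert('z')): buffer="hscnzfzzohpd" (len 12), cursors c1@5 c2@8, authorship ....1..2....
After op 2 (add_cursor(9)): buffer="hscnzfzzohpd" (len 12), cursors c1@5 c2@8 c3@9, authorship ....1..2....
After op 3 (add_cursor(1)): buffer="hscnzfzzohpd" (len 12), cursors c4@1 c1@5 c2@8 c3@9, authorship ....1..2....
After op 4 (insert('f')): buffer="hfscnzffzzfofhpd" (len 16), cursors c4@2 c1@7 c2@11 c3@13, authorship .4...11..22.3...
After op 5 (delete): buffer="hscnzfzzohpd" (len 12), cursors c4@1 c1@5 c2@8 c3@9, authorship ....1..2....
After op 6 (insert('f')): buffer="hfscnzffzzfofhpd" (len 16), cursors c4@2 c1@7 c2@11 c3@13, authorship .4...11..22.3...
After op 7 (insert('e')): buffer="hfescnzfefzzfeofehpd" (len 20), cursors c4@3 c1@9 c2@14 c3@17, authorship .44...111..222.33...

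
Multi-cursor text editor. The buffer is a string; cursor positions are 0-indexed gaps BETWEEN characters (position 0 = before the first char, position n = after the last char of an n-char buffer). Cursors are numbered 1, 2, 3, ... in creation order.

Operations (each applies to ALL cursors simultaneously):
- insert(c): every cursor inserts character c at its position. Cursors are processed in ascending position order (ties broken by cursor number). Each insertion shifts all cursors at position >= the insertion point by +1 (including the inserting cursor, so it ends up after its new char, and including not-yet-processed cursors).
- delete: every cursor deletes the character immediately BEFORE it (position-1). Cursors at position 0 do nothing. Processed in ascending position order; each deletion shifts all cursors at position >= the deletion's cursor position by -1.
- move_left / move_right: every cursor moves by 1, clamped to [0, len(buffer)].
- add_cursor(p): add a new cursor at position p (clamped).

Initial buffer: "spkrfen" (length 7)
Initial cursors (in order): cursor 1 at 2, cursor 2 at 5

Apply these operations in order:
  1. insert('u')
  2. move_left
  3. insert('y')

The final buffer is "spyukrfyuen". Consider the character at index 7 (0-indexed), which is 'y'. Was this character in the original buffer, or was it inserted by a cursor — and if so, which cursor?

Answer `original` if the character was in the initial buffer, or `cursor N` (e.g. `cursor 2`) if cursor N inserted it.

After op 1 (insert('u')): buffer="spukrfuen" (len 9), cursors c1@3 c2@7, authorship ..1...2..
After op 2 (move_left): buffer="spukrfuen" (len 9), cursors c1@2 c2@6, authorship ..1...2..
After op 3 (insert('y')): buffer="spyukrfyuen" (len 11), cursors c1@3 c2@8, authorship ..11...22..
Authorship (.=original, N=cursor N): . . 1 1 . . . 2 2 . .
Index 7: author = 2

Answer: cursor 2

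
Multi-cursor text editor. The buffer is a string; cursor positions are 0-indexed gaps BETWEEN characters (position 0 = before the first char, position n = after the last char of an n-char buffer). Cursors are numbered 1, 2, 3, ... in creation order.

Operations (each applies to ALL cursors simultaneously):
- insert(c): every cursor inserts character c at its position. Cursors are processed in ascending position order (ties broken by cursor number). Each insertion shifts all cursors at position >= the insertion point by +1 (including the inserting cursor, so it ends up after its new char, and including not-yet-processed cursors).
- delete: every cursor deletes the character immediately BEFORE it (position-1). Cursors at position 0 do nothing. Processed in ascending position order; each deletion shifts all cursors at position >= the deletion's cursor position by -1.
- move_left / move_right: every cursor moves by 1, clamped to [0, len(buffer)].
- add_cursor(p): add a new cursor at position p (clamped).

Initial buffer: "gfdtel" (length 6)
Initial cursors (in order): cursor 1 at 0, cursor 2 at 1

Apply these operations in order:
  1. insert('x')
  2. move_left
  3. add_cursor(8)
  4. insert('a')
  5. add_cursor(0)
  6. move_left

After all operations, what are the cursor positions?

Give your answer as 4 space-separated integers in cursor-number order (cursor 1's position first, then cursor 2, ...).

After op 1 (insert('x')): buffer="xgxfdtel" (len 8), cursors c1@1 c2@3, authorship 1.2.....
After op 2 (move_left): buffer="xgxfdtel" (len 8), cursors c1@0 c2@2, authorship 1.2.....
After op 3 (add_cursor(8)): buffer="xgxfdtel" (len 8), cursors c1@0 c2@2 c3@8, authorship 1.2.....
After op 4 (insert('a')): buffer="axgaxfdtela" (len 11), cursors c1@1 c2@4 c3@11, authorship 11.22.....3
After op 5 (add_cursor(0)): buffer="axgaxfdtela" (len 11), cursors c4@0 c1@1 c2@4 c3@11, authorship 11.22.....3
After op 6 (move_left): buffer="axgaxfdtela" (len 11), cursors c1@0 c4@0 c2@3 c3@10, authorship 11.22.....3

Answer: 0 3 10 0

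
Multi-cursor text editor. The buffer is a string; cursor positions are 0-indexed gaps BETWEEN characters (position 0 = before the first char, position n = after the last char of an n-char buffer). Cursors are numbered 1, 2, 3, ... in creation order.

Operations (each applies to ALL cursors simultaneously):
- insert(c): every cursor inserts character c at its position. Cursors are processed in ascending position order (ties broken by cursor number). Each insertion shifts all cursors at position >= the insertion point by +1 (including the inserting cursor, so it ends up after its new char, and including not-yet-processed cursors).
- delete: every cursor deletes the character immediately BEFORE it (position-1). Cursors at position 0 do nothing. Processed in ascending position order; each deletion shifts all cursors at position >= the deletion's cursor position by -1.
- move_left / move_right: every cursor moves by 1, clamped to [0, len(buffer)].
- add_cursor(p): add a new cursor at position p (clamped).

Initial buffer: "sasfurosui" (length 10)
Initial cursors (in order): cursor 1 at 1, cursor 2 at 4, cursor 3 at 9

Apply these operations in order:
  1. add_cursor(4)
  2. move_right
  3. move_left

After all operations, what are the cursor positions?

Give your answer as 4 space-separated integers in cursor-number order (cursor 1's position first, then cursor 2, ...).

Answer: 1 4 9 4

Derivation:
After op 1 (add_cursor(4)): buffer="sasfurosui" (len 10), cursors c1@1 c2@4 c4@4 c3@9, authorship ..........
After op 2 (move_right): buffer="sasfurosui" (len 10), cursors c1@2 c2@5 c4@5 c3@10, authorship ..........
After op 3 (move_left): buffer="sasfurosui" (len 10), cursors c1@1 c2@4 c4@4 c3@9, authorship ..........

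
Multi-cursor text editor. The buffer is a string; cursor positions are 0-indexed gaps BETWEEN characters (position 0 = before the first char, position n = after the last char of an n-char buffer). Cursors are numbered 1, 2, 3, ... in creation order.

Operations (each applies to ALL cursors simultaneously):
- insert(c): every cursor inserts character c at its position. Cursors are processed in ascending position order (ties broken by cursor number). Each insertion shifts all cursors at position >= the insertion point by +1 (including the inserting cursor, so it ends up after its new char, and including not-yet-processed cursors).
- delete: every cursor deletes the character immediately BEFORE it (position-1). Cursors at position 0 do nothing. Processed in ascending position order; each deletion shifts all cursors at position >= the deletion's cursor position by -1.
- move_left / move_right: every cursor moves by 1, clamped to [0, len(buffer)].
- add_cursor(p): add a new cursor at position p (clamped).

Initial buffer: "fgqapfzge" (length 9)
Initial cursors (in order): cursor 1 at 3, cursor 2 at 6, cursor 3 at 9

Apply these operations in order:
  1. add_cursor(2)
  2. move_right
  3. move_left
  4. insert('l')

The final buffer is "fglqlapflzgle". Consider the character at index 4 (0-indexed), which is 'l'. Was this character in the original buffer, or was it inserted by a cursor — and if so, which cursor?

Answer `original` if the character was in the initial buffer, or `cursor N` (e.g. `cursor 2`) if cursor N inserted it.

After op 1 (add_cursor(2)): buffer="fgqapfzge" (len 9), cursors c4@2 c1@3 c2@6 c3@9, authorship .........
After op 2 (move_right): buffer="fgqapfzge" (len 9), cursors c4@3 c1@4 c2@7 c3@9, authorship .........
After op 3 (move_left): buffer="fgqapfzge" (len 9), cursors c4@2 c1@3 c2@6 c3@8, authorship .........
After op 4 (insert('l')): buffer="fglqlapflzgle" (len 13), cursors c4@3 c1@5 c2@9 c3@12, authorship ..4.1...2..3.
Authorship (.=original, N=cursor N): . . 4 . 1 . . . 2 . . 3 .
Index 4: author = 1

Answer: cursor 1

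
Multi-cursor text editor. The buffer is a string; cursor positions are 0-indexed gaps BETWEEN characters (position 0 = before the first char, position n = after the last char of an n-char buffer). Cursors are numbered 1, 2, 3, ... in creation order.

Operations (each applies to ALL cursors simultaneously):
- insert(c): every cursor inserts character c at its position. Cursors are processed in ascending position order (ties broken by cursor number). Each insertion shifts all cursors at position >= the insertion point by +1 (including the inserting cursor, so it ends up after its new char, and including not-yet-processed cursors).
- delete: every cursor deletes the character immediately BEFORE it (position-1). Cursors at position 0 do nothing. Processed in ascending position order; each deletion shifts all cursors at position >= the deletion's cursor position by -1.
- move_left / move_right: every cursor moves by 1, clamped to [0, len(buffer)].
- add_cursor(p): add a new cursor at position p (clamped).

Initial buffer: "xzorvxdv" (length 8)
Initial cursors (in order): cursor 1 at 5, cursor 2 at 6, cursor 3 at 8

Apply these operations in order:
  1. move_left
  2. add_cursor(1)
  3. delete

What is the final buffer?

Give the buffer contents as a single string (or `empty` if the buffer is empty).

After op 1 (move_left): buffer="xzorvxdv" (len 8), cursors c1@4 c2@5 c3@7, authorship ........
After op 2 (add_cursor(1)): buffer="xzorvxdv" (len 8), cursors c4@1 c1@4 c2@5 c3@7, authorship ........
After op 3 (delete): buffer="zoxv" (len 4), cursors c4@0 c1@2 c2@2 c3@3, authorship ....

Answer: zoxv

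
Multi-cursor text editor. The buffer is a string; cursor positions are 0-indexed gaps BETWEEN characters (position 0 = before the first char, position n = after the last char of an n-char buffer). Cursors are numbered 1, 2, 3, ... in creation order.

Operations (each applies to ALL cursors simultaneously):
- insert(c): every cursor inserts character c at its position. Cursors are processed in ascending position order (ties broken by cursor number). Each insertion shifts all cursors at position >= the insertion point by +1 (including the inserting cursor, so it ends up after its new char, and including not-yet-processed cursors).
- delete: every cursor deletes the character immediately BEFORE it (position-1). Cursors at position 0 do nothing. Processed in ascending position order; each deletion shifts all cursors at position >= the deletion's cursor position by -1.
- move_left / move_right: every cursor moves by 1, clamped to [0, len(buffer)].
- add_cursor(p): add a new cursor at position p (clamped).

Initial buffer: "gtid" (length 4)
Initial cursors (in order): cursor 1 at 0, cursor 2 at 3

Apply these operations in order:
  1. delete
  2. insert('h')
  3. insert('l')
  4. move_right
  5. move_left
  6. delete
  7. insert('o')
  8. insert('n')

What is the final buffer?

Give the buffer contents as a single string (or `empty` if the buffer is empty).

After op 1 (delete): buffer="gtd" (len 3), cursors c1@0 c2@2, authorship ...
After op 2 (insert('h')): buffer="hgthd" (len 5), cursors c1@1 c2@4, authorship 1..2.
After op 3 (insert('l')): buffer="hlgthld" (len 7), cursors c1@2 c2@6, authorship 11..22.
After op 4 (move_right): buffer="hlgthld" (len 7), cursors c1@3 c2@7, authorship 11..22.
After op 5 (move_left): buffer="hlgthld" (len 7), cursors c1@2 c2@6, authorship 11..22.
After op 6 (delete): buffer="hgthd" (len 5), cursors c1@1 c2@4, authorship 1..2.
After op 7 (insert('o')): buffer="hogthod" (len 7), cursors c1@2 c2@6, authorship 11..22.
After op 8 (insert('n')): buffer="hongthond" (len 9), cursors c1@3 c2@8, authorship 111..222.

Answer: hongthond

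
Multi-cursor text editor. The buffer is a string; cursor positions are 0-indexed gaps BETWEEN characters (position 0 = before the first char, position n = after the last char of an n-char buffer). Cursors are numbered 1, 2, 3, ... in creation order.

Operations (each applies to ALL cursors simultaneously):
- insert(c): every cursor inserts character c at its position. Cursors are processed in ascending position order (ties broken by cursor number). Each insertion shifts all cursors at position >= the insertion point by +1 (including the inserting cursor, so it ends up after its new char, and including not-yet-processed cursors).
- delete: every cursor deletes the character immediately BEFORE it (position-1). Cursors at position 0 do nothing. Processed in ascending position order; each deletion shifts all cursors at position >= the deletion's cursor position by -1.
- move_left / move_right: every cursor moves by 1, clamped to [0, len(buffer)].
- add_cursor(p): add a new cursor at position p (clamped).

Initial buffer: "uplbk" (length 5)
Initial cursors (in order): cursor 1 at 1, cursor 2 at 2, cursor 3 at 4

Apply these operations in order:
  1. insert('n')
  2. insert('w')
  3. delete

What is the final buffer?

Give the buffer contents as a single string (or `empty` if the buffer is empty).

Answer: unpnlbnk

Derivation:
After op 1 (insert('n')): buffer="unpnlbnk" (len 8), cursors c1@2 c2@4 c3@7, authorship .1.2..3.
After op 2 (insert('w')): buffer="unwpnwlbnwk" (len 11), cursors c1@3 c2@6 c3@10, authorship .11.22..33.
After op 3 (delete): buffer="unpnlbnk" (len 8), cursors c1@2 c2@4 c3@7, authorship .1.2..3.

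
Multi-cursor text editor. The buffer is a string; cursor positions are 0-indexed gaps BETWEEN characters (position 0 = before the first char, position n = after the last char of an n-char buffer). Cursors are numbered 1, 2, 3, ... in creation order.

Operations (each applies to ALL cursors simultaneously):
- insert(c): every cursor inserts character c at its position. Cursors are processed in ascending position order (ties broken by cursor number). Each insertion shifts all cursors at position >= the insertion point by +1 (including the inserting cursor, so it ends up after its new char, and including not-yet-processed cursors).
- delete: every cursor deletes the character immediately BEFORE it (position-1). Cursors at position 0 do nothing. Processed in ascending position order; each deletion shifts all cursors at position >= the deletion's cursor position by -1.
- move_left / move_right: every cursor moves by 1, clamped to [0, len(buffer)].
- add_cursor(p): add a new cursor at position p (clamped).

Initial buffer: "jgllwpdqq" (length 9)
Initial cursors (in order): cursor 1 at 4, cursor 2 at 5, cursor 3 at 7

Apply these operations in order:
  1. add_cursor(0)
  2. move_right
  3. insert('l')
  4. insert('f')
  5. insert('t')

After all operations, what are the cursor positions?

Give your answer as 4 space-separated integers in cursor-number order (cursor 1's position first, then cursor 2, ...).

Answer: 11 15 20 4

Derivation:
After op 1 (add_cursor(0)): buffer="jgllwpdqq" (len 9), cursors c4@0 c1@4 c2@5 c3@7, authorship .........
After op 2 (move_right): buffer="jgllwpdqq" (len 9), cursors c4@1 c1@5 c2@6 c3@8, authorship .........
After op 3 (insert('l')): buffer="jlgllwlpldqlq" (len 13), cursors c4@2 c1@7 c2@9 c3@12, authorship .4....1.2..3.
After op 4 (insert('f')): buffer="jlfgllwlfplfdqlfq" (len 17), cursors c4@3 c1@9 c2@12 c3@16, authorship .44....11.22..33.
After op 5 (insert('t')): buffer="jlftgllwlftplftdqlftq" (len 21), cursors c4@4 c1@11 c2@15 c3@20, authorship .444....111.222..333.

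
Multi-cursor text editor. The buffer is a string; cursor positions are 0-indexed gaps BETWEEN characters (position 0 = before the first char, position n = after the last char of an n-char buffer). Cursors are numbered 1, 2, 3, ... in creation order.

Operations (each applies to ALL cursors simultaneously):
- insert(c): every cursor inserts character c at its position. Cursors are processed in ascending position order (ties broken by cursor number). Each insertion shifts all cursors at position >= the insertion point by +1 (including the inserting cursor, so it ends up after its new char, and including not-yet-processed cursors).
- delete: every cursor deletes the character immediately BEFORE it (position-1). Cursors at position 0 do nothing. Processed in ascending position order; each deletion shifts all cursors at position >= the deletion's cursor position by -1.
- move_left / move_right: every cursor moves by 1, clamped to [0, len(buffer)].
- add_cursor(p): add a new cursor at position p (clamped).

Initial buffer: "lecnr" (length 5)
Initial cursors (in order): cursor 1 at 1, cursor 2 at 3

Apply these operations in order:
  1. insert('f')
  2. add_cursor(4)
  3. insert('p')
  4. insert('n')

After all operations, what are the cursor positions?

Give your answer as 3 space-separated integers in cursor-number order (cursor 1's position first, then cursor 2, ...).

Answer: 4 11 8

Derivation:
After op 1 (insert('f')): buffer="lfecfnr" (len 7), cursors c1@2 c2@5, authorship .1..2..
After op 2 (add_cursor(4)): buffer="lfecfnr" (len 7), cursors c1@2 c3@4 c2@5, authorship .1..2..
After op 3 (insert('p')): buffer="lfpecpfpnr" (len 10), cursors c1@3 c3@6 c2@8, authorship .11..322..
After op 4 (insert('n')): buffer="lfpnecpnfpnnr" (len 13), cursors c1@4 c3@8 c2@11, authorship .111..33222..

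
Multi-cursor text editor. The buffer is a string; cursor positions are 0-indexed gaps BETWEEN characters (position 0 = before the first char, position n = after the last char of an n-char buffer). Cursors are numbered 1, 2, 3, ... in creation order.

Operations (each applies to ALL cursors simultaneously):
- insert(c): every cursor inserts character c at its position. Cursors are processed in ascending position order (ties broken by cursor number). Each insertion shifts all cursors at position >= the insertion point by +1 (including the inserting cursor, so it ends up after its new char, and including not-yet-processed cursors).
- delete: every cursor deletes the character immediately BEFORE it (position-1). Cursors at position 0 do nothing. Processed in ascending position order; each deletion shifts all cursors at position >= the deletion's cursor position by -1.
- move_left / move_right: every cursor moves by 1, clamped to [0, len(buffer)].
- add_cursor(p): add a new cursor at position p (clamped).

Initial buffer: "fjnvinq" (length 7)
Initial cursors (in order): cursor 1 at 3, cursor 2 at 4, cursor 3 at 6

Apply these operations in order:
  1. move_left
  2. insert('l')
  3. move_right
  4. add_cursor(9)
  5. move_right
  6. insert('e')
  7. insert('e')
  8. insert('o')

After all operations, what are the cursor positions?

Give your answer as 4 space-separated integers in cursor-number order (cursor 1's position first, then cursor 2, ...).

Answer: 8 13 22 22

Derivation:
After op 1 (move_left): buffer="fjnvinq" (len 7), cursors c1@2 c2@3 c3@5, authorship .......
After op 2 (insert('l')): buffer="fjlnlvilnq" (len 10), cursors c1@3 c2@5 c3@8, authorship ..1.2..3..
After op 3 (move_right): buffer="fjlnlvilnq" (len 10), cursors c1@4 c2@6 c3@9, authorship ..1.2..3..
After op 4 (add_cursor(9)): buffer="fjlnlvilnq" (len 10), cursors c1@4 c2@6 c3@9 c4@9, authorship ..1.2..3..
After op 5 (move_right): buffer="fjlnlvilnq" (len 10), cursors c1@5 c2@7 c3@10 c4@10, authorship ..1.2..3..
After op 6 (insert('e')): buffer="fjlnlevielnqee" (len 14), cursors c1@6 c2@9 c3@14 c4@14, authorship ..1.21..23..34
After op 7 (insert('e')): buffer="fjlnleevieelnqeeee" (len 18), cursors c1@7 c2@11 c3@18 c4@18, authorship ..1.211..223..3434
After op 8 (insert('o')): buffer="fjlnleeovieeolnqeeeeoo" (len 22), cursors c1@8 c2@13 c3@22 c4@22, authorship ..1.2111..2223..343434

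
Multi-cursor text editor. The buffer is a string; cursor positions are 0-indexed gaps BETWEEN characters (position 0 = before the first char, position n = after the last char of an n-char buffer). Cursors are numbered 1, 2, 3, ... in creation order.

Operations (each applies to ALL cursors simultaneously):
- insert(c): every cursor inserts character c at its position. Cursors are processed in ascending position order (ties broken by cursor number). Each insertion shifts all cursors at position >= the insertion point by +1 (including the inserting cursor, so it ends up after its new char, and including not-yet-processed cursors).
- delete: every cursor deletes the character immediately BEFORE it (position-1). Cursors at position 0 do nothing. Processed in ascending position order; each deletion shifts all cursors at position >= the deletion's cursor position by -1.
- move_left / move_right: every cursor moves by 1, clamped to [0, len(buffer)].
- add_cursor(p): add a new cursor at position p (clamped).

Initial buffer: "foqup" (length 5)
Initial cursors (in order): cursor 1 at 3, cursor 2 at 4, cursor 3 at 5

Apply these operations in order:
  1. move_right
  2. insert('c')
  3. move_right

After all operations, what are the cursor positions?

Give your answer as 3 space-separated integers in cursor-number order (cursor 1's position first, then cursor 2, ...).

After op 1 (move_right): buffer="foqup" (len 5), cursors c1@4 c2@5 c3@5, authorship .....
After op 2 (insert('c')): buffer="foqucpcc" (len 8), cursors c1@5 c2@8 c3@8, authorship ....1.23
After op 3 (move_right): buffer="foqucpcc" (len 8), cursors c1@6 c2@8 c3@8, authorship ....1.23

Answer: 6 8 8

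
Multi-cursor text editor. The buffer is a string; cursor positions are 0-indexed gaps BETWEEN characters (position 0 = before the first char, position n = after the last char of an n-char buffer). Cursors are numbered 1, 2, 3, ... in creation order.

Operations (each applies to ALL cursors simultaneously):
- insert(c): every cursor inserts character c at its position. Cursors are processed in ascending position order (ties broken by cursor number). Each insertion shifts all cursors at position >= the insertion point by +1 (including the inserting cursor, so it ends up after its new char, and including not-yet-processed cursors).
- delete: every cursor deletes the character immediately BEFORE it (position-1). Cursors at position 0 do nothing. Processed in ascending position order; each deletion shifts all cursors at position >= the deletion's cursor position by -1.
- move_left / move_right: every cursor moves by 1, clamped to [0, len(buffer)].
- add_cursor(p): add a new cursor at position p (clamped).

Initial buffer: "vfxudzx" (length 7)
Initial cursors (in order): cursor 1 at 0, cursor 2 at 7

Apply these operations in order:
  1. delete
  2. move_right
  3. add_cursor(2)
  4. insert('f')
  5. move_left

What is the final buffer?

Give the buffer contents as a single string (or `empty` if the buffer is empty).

After op 1 (delete): buffer="vfxudz" (len 6), cursors c1@0 c2@6, authorship ......
After op 2 (move_right): buffer="vfxudz" (len 6), cursors c1@1 c2@6, authorship ......
After op 3 (add_cursor(2)): buffer="vfxudz" (len 6), cursors c1@1 c3@2 c2@6, authorship ......
After op 4 (insert('f')): buffer="vfffxudzf" (len 9), cursors c1@2 c3@4 c2@9, authorship .1.3....2
After op 5 (move_left): buffer="vfffxudzf" (len 9), cursors c1@1 c3@3 c2@8, authorship .1.3....2

Answer: vfffxudzf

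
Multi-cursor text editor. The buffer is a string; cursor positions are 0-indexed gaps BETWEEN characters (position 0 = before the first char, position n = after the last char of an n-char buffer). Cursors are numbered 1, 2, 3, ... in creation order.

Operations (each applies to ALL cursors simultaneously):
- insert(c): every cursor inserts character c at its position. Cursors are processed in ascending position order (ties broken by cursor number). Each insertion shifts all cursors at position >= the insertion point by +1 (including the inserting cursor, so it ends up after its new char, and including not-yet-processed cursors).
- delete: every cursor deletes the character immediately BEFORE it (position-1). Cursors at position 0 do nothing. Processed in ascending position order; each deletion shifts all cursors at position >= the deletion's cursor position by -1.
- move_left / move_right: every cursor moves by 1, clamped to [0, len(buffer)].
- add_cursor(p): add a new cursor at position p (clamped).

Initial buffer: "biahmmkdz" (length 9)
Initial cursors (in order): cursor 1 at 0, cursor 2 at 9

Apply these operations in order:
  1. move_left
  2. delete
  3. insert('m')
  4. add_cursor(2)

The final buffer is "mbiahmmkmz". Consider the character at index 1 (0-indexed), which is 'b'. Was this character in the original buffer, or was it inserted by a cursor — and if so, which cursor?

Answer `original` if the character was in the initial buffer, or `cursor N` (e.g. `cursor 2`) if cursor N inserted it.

After op 1 (move_left): buffer="biahmmkdz" (len 9), cursors c1@0 c2@8, authorship .........
After op 2 (delete): buffer="biahmmkz" (len 8), cursors c1@0 c2@7, authorship ........
After op 3 (insert('m')): buffer="mbiahmmkmz" (len 10), cursors c1@1 c2@9, authorship 1.......2.
After op 4 (add_cursor(2)): buffer="mbiahmmkmz" (len 10), cursors c1@1 c3@2 c2@9, authorship 1.......2.
Authorship (.=original, N=cursor N): 1 . . . . . . . 2 .
Index 1: author = original

Answer: original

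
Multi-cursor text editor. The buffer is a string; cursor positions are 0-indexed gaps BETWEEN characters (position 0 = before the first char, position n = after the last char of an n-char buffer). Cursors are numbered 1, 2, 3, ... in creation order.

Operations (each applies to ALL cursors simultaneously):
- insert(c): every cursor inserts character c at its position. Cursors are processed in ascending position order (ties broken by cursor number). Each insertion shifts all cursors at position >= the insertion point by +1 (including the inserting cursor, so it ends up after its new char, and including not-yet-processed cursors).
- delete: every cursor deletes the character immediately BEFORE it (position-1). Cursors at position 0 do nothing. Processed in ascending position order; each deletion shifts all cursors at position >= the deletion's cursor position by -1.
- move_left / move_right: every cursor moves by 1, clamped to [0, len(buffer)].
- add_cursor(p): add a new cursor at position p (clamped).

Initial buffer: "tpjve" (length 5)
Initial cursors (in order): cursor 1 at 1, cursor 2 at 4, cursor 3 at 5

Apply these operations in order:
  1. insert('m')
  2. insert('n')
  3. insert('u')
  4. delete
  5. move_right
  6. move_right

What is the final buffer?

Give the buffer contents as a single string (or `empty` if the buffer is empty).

Answer: tmnpjvmnemn

Derivation:
After op 1 (insert('m')): buffer="tmpjvmem" (len 8), cursors c1@2 c2@6 c3@8, authorship .1...2.3
After op 2 (insert('n')): buffer="tmnpjvmnemn" (len 11), cursors c1@3 c2@8 c3@11, authorship .11...22.33
After op 3 (insert('u')): buffer="tmnupjvmnuemnu" (len 14), cursors c1@4 c2@10 c3@14, authorship .111...222.333
After op 4 (delete): buffer="tmnpjvmnemn" (len 11), cursors c1@3 c2@8 c3@11, authorship .11...22.33
After op 5 (move_right): buffer="tmnpjvmnemn" (len 11), cursors c1@4 c2@9 c3@11, authorship .11...22.33
After op 6 (move_right): buffer="tmnpjvmnemn" (len 11), cursors c1@5 c2@10 c3@11, authorship .11...22.33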